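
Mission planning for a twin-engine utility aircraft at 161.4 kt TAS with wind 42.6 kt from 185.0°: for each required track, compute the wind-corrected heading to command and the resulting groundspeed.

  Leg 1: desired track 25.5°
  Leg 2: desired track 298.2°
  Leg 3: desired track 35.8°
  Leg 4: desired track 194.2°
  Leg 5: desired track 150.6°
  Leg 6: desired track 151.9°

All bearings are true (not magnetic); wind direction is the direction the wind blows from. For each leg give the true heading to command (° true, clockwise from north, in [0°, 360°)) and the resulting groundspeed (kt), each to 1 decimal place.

Leg 1: desired track 25.5°; wind correction +5.3° → command heading 30.8°, groundspeed 200.6 kt
Leg 2: desired track 298.2°; wind correction -14.0° → command heading 284.2°, groundspeed 173.4 kt
Leg 3: desired track 35.8°; wind correction +7.8° → command heading 43.6°, groundspeed 196.5 kt
Leg 4: desired track 194.2°; wind correction -2.4° → command heading 191.8°, groundspeed 119.2 kt
Leg 5: desired track 150.6°; wind correction +8.6° → command heading 159.2°, groundspeed 124.4 kt
Leg 6: desired track 151.9°; wind correction +8.3° → command heading 160.2°, groundspeed 124.0 kt

Leg 1: heading=30.8°, groundspeed=200.6 kt
Leg 2: heading=284.2°, groundspeed=173.4 kt
Leg 3: heading=43.6°, groundspeed=196.5 kt
Leg 4: heading=191.8°, groundspeed=119.2 kt
Leg 5: heading=159.2°, groundspeed=124.4 kt
Leg 6: heading=160.2°, groundspeed=124.0 kt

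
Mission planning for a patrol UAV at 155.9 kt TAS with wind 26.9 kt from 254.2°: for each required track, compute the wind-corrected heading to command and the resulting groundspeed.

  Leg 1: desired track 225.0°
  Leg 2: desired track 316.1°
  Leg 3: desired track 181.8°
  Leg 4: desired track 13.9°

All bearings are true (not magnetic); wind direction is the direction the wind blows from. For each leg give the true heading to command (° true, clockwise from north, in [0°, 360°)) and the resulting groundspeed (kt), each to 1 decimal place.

Leg 1: desired track 225.0°; wind correction +4.8° → command heading 229.8°, groundspeed 131.9 kt
Leg 2: desired track 316.1°; wind correction -8.8° → command heading 307.3°, groundspeed 141.4 kt
Leg 3: desired track 181.8°; wind correction +9.5° → command heading 191.3°, groundspeed 145.6 kt
Leg 4: desired track 13.9°; wind correction -8.6° → command heading 5.3°, groundspeed 167.5 kt

Leg 1: heading=229.8°, groundspeed=131.9 kt
Leg 2: heading=307.3°, groundspeed=141.4 kt
Leg 3: heading=191.3°, groundspeed=145.6 kt
Leg 4: heading=5.3°, groundspeed=167.5 kt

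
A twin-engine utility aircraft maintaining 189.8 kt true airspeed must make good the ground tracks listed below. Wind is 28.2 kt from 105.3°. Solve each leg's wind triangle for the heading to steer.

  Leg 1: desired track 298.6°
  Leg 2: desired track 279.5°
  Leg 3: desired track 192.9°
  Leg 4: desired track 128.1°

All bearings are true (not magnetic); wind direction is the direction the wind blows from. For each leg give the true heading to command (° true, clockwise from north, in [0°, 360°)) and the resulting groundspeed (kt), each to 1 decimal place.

Leg 1: heading=300.6°, groundspeed=217.1 kt
Leg 2: heading=278.6°, groundspeed=217.8 kt
Leg 3: heading=184.4°, groundspeed=186.5 kt
Leg 4: heading=124.8°, groundspeed=163.5 kt

Leg 1: desired track 298.6°; wind correction +2.0° → command heading 300.6°, groundspeed 217.1 kt
Leg 2: desired track 279.5°; wind correction -0.9° → command heading 278.6°, groundspeed 217.8 kt
Leg 3: desired track 192.9°; wind correction -8.5° → command heading 184.4°, groundspeed 186.5 kt
Leg 4: desired track 128.1°; wind correction -3.3° → command heading 124.8°, groundspeed 163.5 kt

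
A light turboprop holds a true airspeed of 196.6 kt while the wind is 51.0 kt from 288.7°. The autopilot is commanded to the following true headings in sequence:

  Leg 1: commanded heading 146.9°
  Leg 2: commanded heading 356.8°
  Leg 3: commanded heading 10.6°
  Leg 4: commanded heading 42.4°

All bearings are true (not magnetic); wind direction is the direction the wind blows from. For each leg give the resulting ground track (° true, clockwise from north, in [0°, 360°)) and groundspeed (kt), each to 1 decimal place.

Leg 1: heading 146.9°; drift -7.6° → track 139.3°, groundspeed 238.8 kt
Leg 2: heading 356.8°; drift +14.9° → track 11.7°, groundspeed 183.8 kt
Leg 3: heading 10.6°; drift +14.9° → track 25.5°, groundspeed 196.0 kt
Leg 4: heading 42.4°; drift +12.1° → track 54.5°, groundspeed 222.1 kt

Leg 1: track=139.3°, groundspeed=238.8 kt
Leg 2: track=11.7°, groundspeed=183.8 kt
Leg 3: track=25.5°, groundspeed=196.0 kt
Leg 4: track=54.5°, groundspeed=222.1 kt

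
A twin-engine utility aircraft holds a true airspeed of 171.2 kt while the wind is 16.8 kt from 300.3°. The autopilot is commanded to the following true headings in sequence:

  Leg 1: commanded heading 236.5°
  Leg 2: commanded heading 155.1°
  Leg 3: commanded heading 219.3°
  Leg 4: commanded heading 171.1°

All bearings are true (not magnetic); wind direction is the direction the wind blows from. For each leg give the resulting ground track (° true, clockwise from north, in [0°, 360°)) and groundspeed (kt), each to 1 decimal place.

Leg 1: track=231.2°, groundspeed=164.5 kt
Leg 2: track=152.1°, groundspeed=185.2 kt
Leg 3: track=213.7°, groundspeed=169.4 kt
Leg 4: track=167.0°, groundspeed=182.3 kt

Leg 1: heading 236.5°; drift -5.3° → track 231.2°, groundspeed 164.5 kt
Leg 2: heading 155.1°; drift -3.0° → track 152.1°, groundspeed 185.2 kt
Leg 3: heading 219.3°; drift -5.6° → track 213.7°, groundspeed 169.4 kt
Leg 4: heading 171.1°; drift -4.1° → track 167.0°, groundspeed 182.3 kt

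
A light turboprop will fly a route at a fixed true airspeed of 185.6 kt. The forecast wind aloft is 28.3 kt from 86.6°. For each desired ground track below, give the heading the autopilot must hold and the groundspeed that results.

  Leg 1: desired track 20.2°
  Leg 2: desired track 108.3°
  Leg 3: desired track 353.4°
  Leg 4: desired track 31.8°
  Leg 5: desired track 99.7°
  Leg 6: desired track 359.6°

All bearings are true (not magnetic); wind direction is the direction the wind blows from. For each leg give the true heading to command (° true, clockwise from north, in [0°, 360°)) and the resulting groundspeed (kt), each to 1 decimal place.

Leg 1: heading=28.2°, groundspeed=172.4 kt
Leg 2: heading=105.1°, groundspeed=159.0 kt
Leg 3: heading=2.2°, groundspeed=185.0 kt
Leg 4: heading=39.0°, groundspeed=167.8 kt
Leg 5: heading=97.7°, groundspeed=157.9 kt
Leg 6: heading=8.4°, groundspeed=182.0 kt

Leg 1: desired track 20.2°; wind correction +8.0° → command heading 28.2°, groundspeed 172.4 kt
Leg 2: desired track 108.3°; wind correction -3.2° → command heading 105.1°, groundspeed 159.0 kt
Leg 3: desired track 353.4°; wind correction +8.8° → command heading 2.2°, groundspeed 185.0 kt
Leg 4: desired track 31.8°; wind correction +7.2° → command heading 39.0°, groundspeed 167.8 kt
Leg 5: desired track 99.7°; wind correction -2.0° → command heading 97.7°, groundspeed 157.9 kt
Leg 6: desired track 359.6°; wind correction +8.8° → command heading 8.4°, groundspeed 182.0 kt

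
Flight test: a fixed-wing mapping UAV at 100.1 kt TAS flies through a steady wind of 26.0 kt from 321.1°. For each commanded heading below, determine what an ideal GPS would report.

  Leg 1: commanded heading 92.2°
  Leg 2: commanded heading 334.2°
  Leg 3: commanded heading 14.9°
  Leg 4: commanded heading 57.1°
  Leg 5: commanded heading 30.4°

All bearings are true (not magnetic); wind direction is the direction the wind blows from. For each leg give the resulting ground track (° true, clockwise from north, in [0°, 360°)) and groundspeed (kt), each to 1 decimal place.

Leg 1: track=101.7°, groundspeed=118.8 kt
Leg 2: track=338.7°, groundspeed=75.0 kt
Leg 3: track=28.8°, groundspeed=87.3 kt
Leg 4: track=71.2°, groundspeed=106.0 kt
Leg 5: track=45.4°, groundspeed=94.1 kt

Leg 1: heading 92.2°; drift +9.5° → track 101.7°, groundspeed 118.8 kt
Leg 2: heading 334.2°; drift +4.5° → track 338.7°, groundspeed 75.0 kt
Leg 3: heading 14.9°; drift +13.9° → track 28.8°, groundspeed 87.3 kt
Leg 4: heading 57.1°; drift +14.1° → track 71.2°, groundspeed 106.0 kt
Leg 5: heading 30.4°; drift +15.0° → track 45.4°, groundspeed 94.1 kt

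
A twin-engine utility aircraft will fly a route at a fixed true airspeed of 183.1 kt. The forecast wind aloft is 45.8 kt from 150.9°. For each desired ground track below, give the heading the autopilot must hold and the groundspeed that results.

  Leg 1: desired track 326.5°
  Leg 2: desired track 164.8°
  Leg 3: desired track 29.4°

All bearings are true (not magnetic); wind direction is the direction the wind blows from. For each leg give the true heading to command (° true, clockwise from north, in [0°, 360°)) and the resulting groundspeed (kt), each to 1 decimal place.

Leg 1: desired track 326.5°; wind correction -1.1° → command heading 325.4°, groundspeed 228.7 kt
Leg 2: desired track 164.8°; wind correction -3.4° → command heading 161.4°, groundspeed 138.3 kt
Leg 3: desired track 29.4°; wind correction +12.3° → command heading 41.7°, groundspeed 202.8 kt

Leg 1: heading=325.4°, groundspeed=228.7 kt
Leg 2: heading=161.4°, groundspeed=138.3 kt
Leg 3: heading=41.7°, groundspeed=202.8 kt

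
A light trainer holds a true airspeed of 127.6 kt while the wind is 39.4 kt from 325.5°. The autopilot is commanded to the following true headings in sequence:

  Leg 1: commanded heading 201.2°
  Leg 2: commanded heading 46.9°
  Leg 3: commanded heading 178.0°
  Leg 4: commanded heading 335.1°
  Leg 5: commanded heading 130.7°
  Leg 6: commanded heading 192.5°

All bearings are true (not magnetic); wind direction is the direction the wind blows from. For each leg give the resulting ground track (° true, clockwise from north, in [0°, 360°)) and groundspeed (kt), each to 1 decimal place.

Leg 1: track=188.9°, groundspeed=153.3 kt
Leg 2: track=64.6°, groundspeed=127.8 kt
Leg 3: track=170.5°, groundspeed=162.2 kt
Leg 4: track=339.3°, groundspeed=89.0 kt
Leg 5: track=134.2°, groundspeed=166.0 kt
Leg 6: track=181.9°, groundspeed=157.1 kt

Leg 1: heading 201.2°; drift -12.3° → track 188.9°, groundspeed 153.3 kt
Leg 2: heading 46.9°; drift +17.7° → track 64.6°, groundspeed 127.8 kt
Leg 3: heading 178.0°; drift -7.5° → track 170.5°, groundspeed 162.2 kt
Leg 4: heading 335.1°; drift +4.2° → track 339.3°, groundspeed 89.0 kt
Leg 5: heading 130.7°; drift +3.5° → track 134.2°, groundspeed 166.0 kt
Leg 6: heading 192.5°; drift -10.6° → track 181.9°, groundspeed 157.1 kt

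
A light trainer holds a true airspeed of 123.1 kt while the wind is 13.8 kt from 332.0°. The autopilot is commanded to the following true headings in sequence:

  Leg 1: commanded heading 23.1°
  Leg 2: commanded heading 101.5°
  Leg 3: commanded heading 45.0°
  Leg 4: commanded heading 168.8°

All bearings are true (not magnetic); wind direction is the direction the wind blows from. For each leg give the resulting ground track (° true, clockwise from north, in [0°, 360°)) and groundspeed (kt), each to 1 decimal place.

Leg 1: heading 23.1°; drift +5.4° → track 28.5°, groundspeed 114.9 kt
Leg 2: heading 101.5°; drift +4.6° → track 106.1°, groundspeed 132.3 kt
Leg 3: heading 45.0°; drift +6.3° → track 51.3°, groundspeed 119.8 kt
Leg 4: heading 168.8°; drift -1.7° → track 167.1°, groundspeed 136.4 kt

Leg 1: track=28.5°, groundspeed=114.9 kt
Leg 2: track=106.1°, groundspeed=132.3 kt
Leg 3: track=51.3°, groundspeed=119.8 kt
Leg 4: track=167.1°, groundspeed=136.4 kt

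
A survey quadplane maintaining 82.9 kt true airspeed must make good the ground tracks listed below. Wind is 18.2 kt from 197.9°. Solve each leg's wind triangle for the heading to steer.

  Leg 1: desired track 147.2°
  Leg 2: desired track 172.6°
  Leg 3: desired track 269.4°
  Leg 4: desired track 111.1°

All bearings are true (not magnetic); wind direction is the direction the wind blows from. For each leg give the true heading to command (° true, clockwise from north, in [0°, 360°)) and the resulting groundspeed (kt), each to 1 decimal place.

Leg 1: heading=157.0°, groundspeed=70.2 kt
Leg 2: heading=178.0°, groundspeed=66.1 kt
Leg 3: heading=257.4°, groundspeed=75.3 kt
Leg 4: heading=123.8°, groundspeed=79.9 kt

Leg 1: desired track 147.2°; wind correction +9.8° → command heading 157.0°, groundspeed 70.2 kt
Leg 2: desired track 172.6°; wind correction +5.4° → command heading 178.0°, groundspeed 66.1 kt
Leg 3: desired track 269.4°; wind correction -12.0° → command heading 257.4°, groundspeed 75.3 kt
Leg 4: desired track 111.1°; wind correction +12.7° → command heading 123.8°, groundspeed 79.9 kt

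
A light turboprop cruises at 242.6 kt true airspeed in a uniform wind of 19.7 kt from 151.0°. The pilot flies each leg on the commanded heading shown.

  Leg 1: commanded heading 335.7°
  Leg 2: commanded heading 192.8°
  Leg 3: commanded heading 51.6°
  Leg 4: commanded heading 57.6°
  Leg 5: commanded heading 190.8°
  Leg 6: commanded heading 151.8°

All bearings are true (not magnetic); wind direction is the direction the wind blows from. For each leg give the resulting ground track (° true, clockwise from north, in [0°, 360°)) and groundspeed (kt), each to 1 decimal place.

Leg 1: heading 335.7°; drift -0.4° → track 335.3°, groundspeed 262.2 kt
Leg 2: heading 192.8°; drift +3.3° → track 196.1°, groundspeed 228.3 kt
Leg 3: heading 51.6°; drift -4.5° → track 47.1°, groundspeed 246.6 kt
Leg 4: heading 57.6°; drift -4.6° → track 53.0°, groundspeed 244.6 kt
Leg 5: heading 190.8°; drift +3.2° → track 194.0°, groundspeed 227.8 kt
Leg 6: heading 151.8°; drift +0.1° → track 151.9°, groundspeed 222.9 kt

Leg 1: track=335.3°, groundspeed=262.2 kt
Leg 2: track=196.1°, groundspeed=228.3 kt
Leg 3: track=47.1°, groundspeed=246.6 kt
Leg 4: track=53.0°, groundspeed=244.6 kt
Leg 5: track=194.0°, groundspeed=227.8 kt
Leg 6: track=151.9°, groundspeed=222.9 kt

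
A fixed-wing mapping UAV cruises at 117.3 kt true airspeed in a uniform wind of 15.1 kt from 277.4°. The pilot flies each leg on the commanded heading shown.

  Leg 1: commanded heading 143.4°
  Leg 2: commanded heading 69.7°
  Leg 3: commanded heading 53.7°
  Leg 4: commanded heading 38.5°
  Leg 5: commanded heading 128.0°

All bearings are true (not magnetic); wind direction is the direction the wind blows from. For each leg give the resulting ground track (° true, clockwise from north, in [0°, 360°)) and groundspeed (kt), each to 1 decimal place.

Leg 1: track=138.5°, groundspeed=128.3 kt
Leg 2: track=72.8°, groundspeed=130.9 kt
Leg 3: track=58.4°, groundspeed=128.6 kt
Leg 4: track=44.4°, groundspeed=125.8 kt
Leg 5: track=124.6°, groundspeed=130.5 kt

Leg 1: heading 143.4°; drift -4.9° → track 138.5°, groundspeed 128.3 kt
Leg 2: heading 69.7°; drift +3.1° → track 72.8°, groundspeed 130.9 kt
Leg 3: heading 53.7°; drift +4.7° → track 58.4°, groundspeed 128.6 kt
Leg 4: heading 38.5°; drift +5.9° → track 44.4°, groundspeed 125.8 kt
Leg 5: heading 128.0°; drift -3.4° → track 124.6°, groundspeed 130.5 kt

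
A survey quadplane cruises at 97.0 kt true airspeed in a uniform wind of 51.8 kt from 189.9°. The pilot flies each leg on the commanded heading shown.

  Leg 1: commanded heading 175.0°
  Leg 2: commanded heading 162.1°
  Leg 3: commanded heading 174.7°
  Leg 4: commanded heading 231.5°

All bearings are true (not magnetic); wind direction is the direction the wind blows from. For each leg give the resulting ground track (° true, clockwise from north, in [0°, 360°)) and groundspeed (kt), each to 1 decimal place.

Leg 1: track=159.2°, groundspeed=48.8 kt
Leg 2: track=136.8°, groundspeed=56.6 kt
Leg 3: track=158.6°, groundspeed=48.9 kt
Leg 4: track=262.1°, groundspeed=67.7 kt

Leg 1: heading 175.0°; drift -15.8° → track 159.2°, groundspeed 48.8 kt
Leg 2: heading 162.1°; drift -25.3° → track 136.8°, groundspeed 56.6 kt
Leg 3: heading 174.7°; drift -16.1° → track 158.6°, groundspeed 48.9 kt
Leg 4: heading 231.5°; drift +30.6° → track 262.1°, groundspeed 67.7 kt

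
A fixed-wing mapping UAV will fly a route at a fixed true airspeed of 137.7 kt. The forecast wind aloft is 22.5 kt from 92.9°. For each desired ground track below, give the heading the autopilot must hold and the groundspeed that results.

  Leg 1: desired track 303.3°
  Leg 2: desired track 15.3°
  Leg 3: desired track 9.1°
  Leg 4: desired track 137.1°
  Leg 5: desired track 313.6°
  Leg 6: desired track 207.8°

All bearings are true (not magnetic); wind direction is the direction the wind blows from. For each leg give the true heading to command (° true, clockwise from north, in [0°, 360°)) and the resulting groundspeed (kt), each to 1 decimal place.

Leg 1: heading=308.0°, groundspeed=156.6 kt
Leg 2: heading=24.5°, groundspeed=131.1 kt
Leg 3: heading=18.4°, groundspeed=133.4 kt
Leg 4: heading=130.6°, groundspeed=120.7 kt
Leg 5: heading=319.7°, groundspeed=154.0 kt
Leg 6: heading=199.3°, groundspeed=145.7 kt

Leg 1: desired track 303.3°; wind correction +4.7° → command heading 308.0°, groundspeed 156.6 kt
Leg 2: desired track 15.3°; wind correction +9.2° → command heading 24.5°, groundspeed 131.1 kt
Leg 3: desired track 9.1°; wind correction +9.3° → command heading 18.4°, groundspeed 133.4 kt
Leg 4: desired track 137.1°; wind correction -6.5° → command heading 130.6°, groundspeed 120.7 kt
Leg 5: desired track 313.6°; wind correction +6.1° → command heading 319.7°, groundspeed 154.0 kt
Leg 6: desired track 207.8°; wind correction -8.5° → command heading 199.3°, groundspeed 145.7 kt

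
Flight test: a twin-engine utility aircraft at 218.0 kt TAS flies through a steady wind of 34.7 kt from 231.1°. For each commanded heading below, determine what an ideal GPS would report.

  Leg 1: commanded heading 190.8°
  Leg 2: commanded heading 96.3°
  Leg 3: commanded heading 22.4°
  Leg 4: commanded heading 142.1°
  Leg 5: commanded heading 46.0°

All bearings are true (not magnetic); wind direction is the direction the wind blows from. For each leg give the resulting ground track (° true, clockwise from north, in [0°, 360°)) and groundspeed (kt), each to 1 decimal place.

Leg 1: heading 190.8°; drift -6.7° → track 184.1°, groundspeed 192.8 kt
Leg 2: heading 96.3°; drift -5.8° → track 90.5°, groundspeed 243.7 kt
Leg 3: heading 22.4°; drift +3.8° → track 26.2°, groundspeed 249.0 kt
Leg 4: heading 142.1°; drift -9.1° → track 133.0°, groundspeed 220.1 kt
Leg 5: heading 46.0°; drift +0.7° → track 46.7°, groundspeed 252.6 kt

Leg 1: track=184.1°, groundspeed=192.8 kt
Leg 2: track=90.5°, groundspeed=243.7 kt
Leg 3: track=26.2°, groundspeed=249.0 kt
Leg 4: track=133.0°, groundspeed=220.1 kt
Leg 5: track=46.7°, groundspeed=252.6 kt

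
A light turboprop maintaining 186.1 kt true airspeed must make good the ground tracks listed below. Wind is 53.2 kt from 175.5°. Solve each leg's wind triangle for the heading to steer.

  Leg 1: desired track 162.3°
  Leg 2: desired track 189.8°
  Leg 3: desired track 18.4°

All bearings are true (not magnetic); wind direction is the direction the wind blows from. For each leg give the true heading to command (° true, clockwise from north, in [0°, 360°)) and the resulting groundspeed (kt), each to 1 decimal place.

Leg 1: heading=166.0°, groundspeed=133.9 kt
Leg 2: heading=185.8°, groundspeed=134.1 kt
Leg 3: heading=24.8°, groundspeed=234.0 kt

Leg 1: desired track 162.3°; wind correction +3.7° → command heading 166.0°, groundspeed 133.9 kt
Leg 2: desired track 189.8°; wind correction -4.0° → command heading 185.8°, groundspeed 134.1 kt
Leg 3: desired track 18.4°; wind correction +6.4° → command heading 24.8°, groundspeed 234.0 kt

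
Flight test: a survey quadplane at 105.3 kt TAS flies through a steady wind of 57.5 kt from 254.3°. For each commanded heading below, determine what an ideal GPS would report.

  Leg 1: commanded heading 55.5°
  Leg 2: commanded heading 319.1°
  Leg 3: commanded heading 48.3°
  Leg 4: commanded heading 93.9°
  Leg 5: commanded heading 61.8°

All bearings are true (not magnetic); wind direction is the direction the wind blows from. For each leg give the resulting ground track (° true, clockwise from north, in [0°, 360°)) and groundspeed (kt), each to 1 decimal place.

Leg 1: heading 55.5°; drift +6.6° → track 62.1°, groundspeed 160.8 kt
Leg 2: heading 319.1°; drift +32.8° → track 351.9°, groundspeed 96.1 kt
Leg 3: heading 48.3°; drift +9.1° → track 57.4°, groundspeed 159.0 kt
Leg 4: heading 93.9°; drift -6.9° → track 87.0°, groundspeed 160.6 kt
Leg 5: heading 61.8°; drift +4.4° → track 66.2°, groundspeed 161.9 kt

Leg 1: track=62.1°, groundspeed=160.8 kt
Leg 2: track=351.9°, groundspeed=96.1 kt
Leg 3: track=57.4°, groundspeed=159.0 kt
Leg 4: track=87.0°, groundspeed=160.6 kt
Leg 5: track=66.2°, groundspeed=161.9 kt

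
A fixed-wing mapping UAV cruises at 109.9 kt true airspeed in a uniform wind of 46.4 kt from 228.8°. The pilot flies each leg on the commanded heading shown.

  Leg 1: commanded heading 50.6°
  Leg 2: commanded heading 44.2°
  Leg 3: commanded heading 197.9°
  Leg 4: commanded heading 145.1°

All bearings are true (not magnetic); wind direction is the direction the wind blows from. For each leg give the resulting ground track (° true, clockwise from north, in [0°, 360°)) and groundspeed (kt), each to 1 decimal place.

Leg 1: track=50.1°, groundspeed=156.3 kt
Leg 2: track=45.6°, groundspeed=156.2 kt
Leg 3: track=179.1°, groundspeed=74.0 kt
Leg 4: track=121.3°, groundspeed=114.5 kt

Leg 1: heading 50.6°; drift -0.5° → track 50.1°, groundspeed 156.3 kt
Leg 2: heading 44.2°; drift +1.4° → track 45.6°, groundspeed 156.2 kt
Leg 3: heading 197.9°; drift -18.8° → track 179.1°, groundspeed 74.0 kt
Leg 4: heading 145.1°; drift -23.8° → track 121.3°, groundspeed 114.5 kt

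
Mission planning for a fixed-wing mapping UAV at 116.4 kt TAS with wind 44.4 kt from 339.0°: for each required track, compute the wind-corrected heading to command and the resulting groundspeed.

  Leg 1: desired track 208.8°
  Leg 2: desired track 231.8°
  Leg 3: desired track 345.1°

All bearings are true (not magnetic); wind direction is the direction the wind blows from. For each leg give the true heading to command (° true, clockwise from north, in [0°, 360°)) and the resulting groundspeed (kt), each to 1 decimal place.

Leg 1: desired track 208.8°; wind correction +16.9° → command heading 225.7°, groundspeed 140.0 kt
Leg 2: desired track 231.8°; wind correction +21.4° → command heading 253.2°, groundspeed 121.5 kt
Leg 3: desired track 345.1°; wind correction -2.3° → command heading 342.8°, groundspeed 72.2 kt

Leg 1: heading=225.7°, groundspeed=140.0 kt
Leg 2: heading=253.2°, groundspeed=121.5 kt
Leg 3: heading=342.8°, groundspeed=72.2 kt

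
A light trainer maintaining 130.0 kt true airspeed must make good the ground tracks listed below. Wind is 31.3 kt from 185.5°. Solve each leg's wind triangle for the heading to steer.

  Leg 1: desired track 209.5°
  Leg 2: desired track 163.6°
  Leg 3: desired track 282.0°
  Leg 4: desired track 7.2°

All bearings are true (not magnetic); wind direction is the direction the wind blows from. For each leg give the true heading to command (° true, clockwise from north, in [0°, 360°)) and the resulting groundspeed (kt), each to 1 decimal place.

Leg 1: desired track 209.5°; wind correction -5.6° → command heading 203.9°, groundspeed 100.8 kt
Leg 2: desired track 163.6°; wind correction +5.2° → command heading 168.8°, groundspeed 100.4 kt
Leg 3: desired track 282.0°; wind correction -13.8° → command heading 268.2°, groundspeed 129.8 kt
Leg 4: desired track 7.2°; wind correction +0.4° → command heading 7.6°, groundspeed 161.3 kt

Leg 1: heading=203.9°, groundspeed=100.8 kt
Leg 2: heading=168.8°, groundspeed=100.4 kt
Leg 3: heading=268.2°, groundspeed=129.8 kt
Leg 4: heading=7.6°, groundspeed=161.3 kt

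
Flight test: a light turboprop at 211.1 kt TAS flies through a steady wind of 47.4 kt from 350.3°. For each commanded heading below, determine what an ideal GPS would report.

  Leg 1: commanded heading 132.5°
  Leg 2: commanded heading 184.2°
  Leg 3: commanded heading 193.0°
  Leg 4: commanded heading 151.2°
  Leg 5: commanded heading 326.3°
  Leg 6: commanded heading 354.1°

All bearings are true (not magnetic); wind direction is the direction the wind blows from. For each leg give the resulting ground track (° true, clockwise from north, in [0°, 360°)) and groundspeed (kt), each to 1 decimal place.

Leg 1: track=139.2°, groundspeed=250.2 kt
Leg 2: track=181.7°, groundspeed=257.4 kt
Leg 3: track=188.9°, groundspeed=255.5 kt
Leg 4: track=154.7°, groundspeed=256.4 kt
Leg 5: track=319.7°, groundspeed=168.9 kt
Leg 6: track=355.2°, groundspeed=163.8 kt

Leg 1: heading 132.5°; drift +6.7° → track 139.2°, groundspeed 250.2 kt
Leg 2: heading 184.2°; drift -2.5° → track 181.7°, groundspeed 257.4 kt
Leg 3: heading 193.0°; drift -4.1° → track 188.9°, groundspeed 255.5 kt
Leg 4: heading 151.2°; drift +3.5° → track 154.7°, groundspeed 256.4 kt
Leg 5: heading 326.3°; drift -6.6° → track 319.7°, groundspeed 168.9 kt
Leg 6: heading 354.1°; drift +1.1° → track 355.2°, groundspeed 163.8 kt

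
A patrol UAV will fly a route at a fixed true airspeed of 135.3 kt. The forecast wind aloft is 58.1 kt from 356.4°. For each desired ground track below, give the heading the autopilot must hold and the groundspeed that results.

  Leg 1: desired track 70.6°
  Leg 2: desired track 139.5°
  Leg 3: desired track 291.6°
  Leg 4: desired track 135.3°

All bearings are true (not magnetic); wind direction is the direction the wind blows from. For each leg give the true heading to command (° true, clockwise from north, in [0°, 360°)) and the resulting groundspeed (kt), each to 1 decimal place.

Leg 1: heading=46.2°, groundspeed=107.4 kt
Leg 2: heading=124.6°, groundspeed=177.2 kt
Leg 3: heading=314.5°, groundspeed=99.9 kt
Leg 4: heading=118.9°, groundspeed=173.6 kt

Leg 1: desired track 70.6°; wind correction -24.4° → command heading 46.2°, groundspeed 107.4 kt
Leg 2: desired track 139.5°; wind correction -14.9° → command heading 124.6°, groundspeed 177.2 kt
Leg 3: desired track 291.6°; wind correction +22.9° → command heading 314.5°, groundspeed 99.9 kt
Leg 4: desired track 135.3°; wind correction -16.4° → command heading 118.9°, groundspeed 173.6 kt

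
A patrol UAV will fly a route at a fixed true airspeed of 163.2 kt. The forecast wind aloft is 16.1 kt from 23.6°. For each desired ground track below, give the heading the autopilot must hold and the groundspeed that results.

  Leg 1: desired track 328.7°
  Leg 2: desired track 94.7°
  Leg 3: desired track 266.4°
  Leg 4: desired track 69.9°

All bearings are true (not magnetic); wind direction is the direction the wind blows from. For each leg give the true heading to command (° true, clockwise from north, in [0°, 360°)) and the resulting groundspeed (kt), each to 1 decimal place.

Leg 1: desired track 328.7°; wind correction +4.6° → command heading 333.3°, groundspeed 153.4 kt
Leg 2: desired track 94.7°; wind correction -5.4° → command heading 89.3°, groundspeed 157.3 kt
Leg 3: desired track 266.4°; wind correction +5.0° → command heading 271.4°, groundspeed 169.9 kt
Leg 4: desired track 69.9°; wind correction -4.1° → command heading 65.8°, groundspeed 151.7 kt

Leg 1: heading=333.3°, groundspeed=153.4 kt
Leg 2: heading=89.3°, groundspeed=157.3 kt
Leg 3: heading=271.4°, groundspeed=169.9 kt
Leg 4: heading=65.8°, groundspeed=151.7 kt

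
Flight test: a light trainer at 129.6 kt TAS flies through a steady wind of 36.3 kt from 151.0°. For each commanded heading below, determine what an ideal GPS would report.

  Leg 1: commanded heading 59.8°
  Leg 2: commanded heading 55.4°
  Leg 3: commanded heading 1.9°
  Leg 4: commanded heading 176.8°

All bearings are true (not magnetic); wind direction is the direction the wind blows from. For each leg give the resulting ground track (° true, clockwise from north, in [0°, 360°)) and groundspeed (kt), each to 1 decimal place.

Leg 1: track=44.2°, groundspeed=135.3 kt
Leg 2: track=40.2°, groundspeed=138.0 kt
Leg 3: track=355.3°, groundspeed=161.8 kt
Leg 4: track=186.1°, groundspeed=98.2 kt

Leg 1: heading 59.8°; drift -15.6° → track 44.2°, groundspeed 135.3 kt
Leg 2: heading 55.4°; drift -15.2° → track 40.2°, groundspeed 138.0 kt
Leg 3: heading 1.9°; drift -6.6° → track 355.3°, groundspeed 161.8 kt
Leg 4: heading 176.8°; drift +9.3° → track 186.1°, groundspeed 98.2 kt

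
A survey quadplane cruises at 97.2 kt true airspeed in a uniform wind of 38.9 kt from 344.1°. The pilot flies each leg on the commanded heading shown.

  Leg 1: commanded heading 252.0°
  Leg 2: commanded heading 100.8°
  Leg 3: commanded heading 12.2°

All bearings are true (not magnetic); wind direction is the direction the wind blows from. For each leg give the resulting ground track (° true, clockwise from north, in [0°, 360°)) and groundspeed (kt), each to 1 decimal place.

Leg 1: heading 252.0°; drift -21.5° → track 230.5°, groundspeed 106.0 kt
Leg 2: heading 100.8°; drift +16.9° → track 117.7°, groundspeed 119.8 kt
Leg 3: heading 12.2°; drift +16.2° → track 28.4°, groundspeed 65.5 kt

Leg 1: track=230.5°, groundspeed=106.0 kt
Leg 2: track=117.7°, groundspeed=119.8 kt
Leg 3: track=28.4°, groundspeed=65.5 kt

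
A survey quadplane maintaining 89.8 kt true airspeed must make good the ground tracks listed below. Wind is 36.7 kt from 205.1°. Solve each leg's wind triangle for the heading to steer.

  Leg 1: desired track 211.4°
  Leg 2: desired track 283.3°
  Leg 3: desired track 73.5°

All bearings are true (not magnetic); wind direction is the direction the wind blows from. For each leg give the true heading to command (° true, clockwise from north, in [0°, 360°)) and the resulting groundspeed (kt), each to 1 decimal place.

Leg 1: heading=208.8°, groundspeed=53.2 kt
Leg 2: heading=259.7°, groundspeed=74.8 kt
Leg 3: heading=91.3°, groundspeed=109.9 kt

Leg 1: desired track 211.4°; wind correction -2.6° → command heading 208.8°, groundspeed 53.2 kt
Leg 2: desired track 283.3°; wind correction -23.6° → command heading 259.7°, groundspeed 74.8 kt
Leg 3: desired track 73.5°; wind correction +17.8° → command heading 91.3°, groundspeed 109.9 kt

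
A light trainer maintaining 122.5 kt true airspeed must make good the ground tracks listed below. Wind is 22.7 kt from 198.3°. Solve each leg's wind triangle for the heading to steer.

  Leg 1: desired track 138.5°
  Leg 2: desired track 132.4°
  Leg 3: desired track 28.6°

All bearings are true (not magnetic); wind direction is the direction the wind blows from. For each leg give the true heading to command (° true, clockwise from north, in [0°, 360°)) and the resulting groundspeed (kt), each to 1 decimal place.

Leg 1: heading=147.7°, groundspeed=109.5 kt
Leg 2: heading=142.1°, groundspeed=111.5 kt
Leg 3: heading=30.5°, groundspeed=144.8 kt

Leg 1: desired track 138.5°; wind correction +9.2° → command heading 147.7°, groundspeed 109.5 kt
Leg 2: desired track 132.4°; wind correction +9.7° → command heading 142.1°, groundspeed 111.5 kt
Leg 3: desired track 28.6°; wind correction +1.9° → command heading 30.5°, groundspeed 144.8 kt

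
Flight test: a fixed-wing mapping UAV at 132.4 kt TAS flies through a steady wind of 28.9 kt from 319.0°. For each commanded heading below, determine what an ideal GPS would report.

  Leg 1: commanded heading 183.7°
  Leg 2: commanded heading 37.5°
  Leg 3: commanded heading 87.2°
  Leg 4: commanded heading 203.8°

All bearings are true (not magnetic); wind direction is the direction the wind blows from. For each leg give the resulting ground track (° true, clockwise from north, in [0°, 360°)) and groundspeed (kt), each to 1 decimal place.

Leg 1: track=176.1°, groundspeed=154.3 kt
Leg 2: track=50.1°, groundspeed=129.8 kt
Leg 3: track=95.8°, groundspeed=152.0 kt
Leg 4: track=193.6°, groundspeed=147.0 kt

Leg 1: heading 183.7°; drift -7.6° → track 176.1°, groundspeed 154.3 kt
Leg 2: heading 37.5°; drift +12.6° → track 50.1°, groundspeed 129.8 kt
Leg 3: heading 87.2°; drift +8.6° → track 95.8°, groundspeed 152.0 kt
Leg 4: heading 203.8°; drift -10.2° → track 193.6°, groundspeed 147.0 kt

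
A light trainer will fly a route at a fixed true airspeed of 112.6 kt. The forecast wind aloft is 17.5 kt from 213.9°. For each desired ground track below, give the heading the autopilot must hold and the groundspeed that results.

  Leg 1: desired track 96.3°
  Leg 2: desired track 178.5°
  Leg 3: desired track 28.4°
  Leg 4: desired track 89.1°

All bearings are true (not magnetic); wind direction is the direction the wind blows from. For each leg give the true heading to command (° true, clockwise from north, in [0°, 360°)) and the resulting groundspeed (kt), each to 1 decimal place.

Leg 1: desired track 96.3°; wind correction +7.9° → command heading 104.2°, groundspeed 119.6 kt
Leg 2: desired track 178.5°; wind correction +5.2° → command heading 183.7°, groundspeed 97.9 kt
Leg 3: desired track 28.4°; wind correction -0.9° → command heading 27.5°, groundspeed 130.0 kt
Leg 4: desired track 89.1°; wind correction +7.3° → command heading 96.4°, groundspeed 121.7 kt

Leg 1: heading=104.2°, groundspeed=119.6 kt
Leg 2: heading=183.7°, groundspeed=97.9 kt
Leg 3: heading=27.5°, groundspeed=130.0 kt
Leg 4: heading=96.4°, groundspeed=121.7 kt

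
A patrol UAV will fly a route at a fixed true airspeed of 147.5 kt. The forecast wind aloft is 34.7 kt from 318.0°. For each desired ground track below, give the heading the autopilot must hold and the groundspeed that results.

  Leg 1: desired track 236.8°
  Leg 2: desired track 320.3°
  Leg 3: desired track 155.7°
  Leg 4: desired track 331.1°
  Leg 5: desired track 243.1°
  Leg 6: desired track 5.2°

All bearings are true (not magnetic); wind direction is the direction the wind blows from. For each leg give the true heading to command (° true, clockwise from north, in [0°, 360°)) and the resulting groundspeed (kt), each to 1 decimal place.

Leg 1: heading=250.2°, groundspeed=138.1 kt
Leg 2: heading=319.8°, groundspeed=112.8 kt
Leg 3: heading=159.8°, groundspeed=180.2 kt
Leg 4: heading=328.0°, groundspeed=113.5 kt
Leg 5: heading=256.2°, groundspeed=134.6 kt
Leg 6: heading=355.3°, groundspeed=121.7 kt

Leg 1: desired track 236.8°; wind correction +13.4° → command heading 250.2°, groundspeed 138.1 kt
Leg 2: desired track 320.3°; wind correction -0.5° → command heading 319.8°, groundspeed 112.8 kt
Leg 3: desired track 155.7°; wind correction +4.1° → command heading 159.8°, groundspeed 180.2 kt
Leg 4: desired track 331.1°; wind correction -3.1° → command heading 328.0°, groundspeed 113.5 kt
Leg 5: desired track 243.1°; wind correction +13.1° → command heading 256.2°, groundspeed 134.6 kt
Leg 6: desired track 5.2°; wind correction -9.9° → command heading 355.3°, groundspeed 121.7 kt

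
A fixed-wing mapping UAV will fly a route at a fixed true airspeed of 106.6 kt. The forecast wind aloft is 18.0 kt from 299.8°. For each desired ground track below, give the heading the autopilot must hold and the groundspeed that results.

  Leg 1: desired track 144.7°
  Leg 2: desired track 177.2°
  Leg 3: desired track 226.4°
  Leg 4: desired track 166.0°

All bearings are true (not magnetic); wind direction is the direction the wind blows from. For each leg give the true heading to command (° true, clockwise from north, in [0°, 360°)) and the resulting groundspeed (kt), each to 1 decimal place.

Leg 1: heading=148.8°, groundspeed=122.7 kt
Leg 2: heading=185.4°, groundspeed=115.2 kt
Leg 3: heading=235.7°, groundspeed=100.1 kt
Leg 4: heading=173.0°, groundspeed=118.3 kt

Leg 1: desired track 144.7°; wind correction +4.1° → command heading 148.8°, groundspeed 122.7 kt
Leg 2: desired track 177.2°; wind correction +8.2° → command heading 185.4°, groundspeed 115.2 kt
Leg 3: desired track 226.4°; wind correction +9.3° → command heading 235.7°, groundspeed 100.1 kt
Leg 4: desired track 166.0°; wind correction +7.0° → command heading 173.0°, groundspeed 118.3 kt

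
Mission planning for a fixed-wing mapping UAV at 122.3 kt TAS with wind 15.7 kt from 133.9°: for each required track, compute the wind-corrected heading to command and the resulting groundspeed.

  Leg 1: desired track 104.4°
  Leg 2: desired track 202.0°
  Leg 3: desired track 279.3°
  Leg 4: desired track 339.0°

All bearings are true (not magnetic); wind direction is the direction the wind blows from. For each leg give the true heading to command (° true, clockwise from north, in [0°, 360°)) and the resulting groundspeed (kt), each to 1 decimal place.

Leg 1: heading=108.0°, groundspeed=108.4 kt
Leg 2: heading=195.2°, groundspeed=115.6 kt
Leg 3: heading=275.1°, groundspeed=134.9 kt
Leg 4: heading=342.1°, groundspeed=136.3 kt

Leg 1: desired track 104.4°; wind correction +3.6° → command heading 108.0°, groundspeed 108.4 kt
Leg 2: desired track 202.0°; wind correction -6.8° → command heading 195.2°, groundspeed 115.6 kt
Leg 3: desired track 279.3°; wind correction -4.2° → command heading 275.1°, groundspeed 134.9 kt
Leg 4: desired track 339.0°; wind correction +3.1° → command heading 342.1°, groundspeed 136.3 kt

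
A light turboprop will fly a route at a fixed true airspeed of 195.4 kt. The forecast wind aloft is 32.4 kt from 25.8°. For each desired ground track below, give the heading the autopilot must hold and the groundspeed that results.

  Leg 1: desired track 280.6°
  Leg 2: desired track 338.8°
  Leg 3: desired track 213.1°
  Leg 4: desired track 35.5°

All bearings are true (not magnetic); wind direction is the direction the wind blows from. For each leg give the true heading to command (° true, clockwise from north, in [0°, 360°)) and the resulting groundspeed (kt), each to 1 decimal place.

Leg 1: desired track 280.6°; wind correction +9.2° → command heading 289.8°, groundspeed 201.4 kt
Leg 2: desired track 338.8°; wind correction +7.0° → command heading 345.8°, groundspeed 171.9 kt
Leg 3: desired track 213.1°; wind correction +1.2° → command heading 214.3°, groundspeed 227.5 kt
Leg 4: desired track 35.5°; wind correction -1.6° → command heading 33.9°, groundspeed 163.4 kt

Leg 1: heading=289.8°, groundspeed=201.4 kt
Leg 2: heading=345.8°, groundspeed=171.9 kt
Leg 3: heading=214.3°, groundspeed=227.5 kt
Leg 4: heading=33.9°, groundspeed=163.4 kt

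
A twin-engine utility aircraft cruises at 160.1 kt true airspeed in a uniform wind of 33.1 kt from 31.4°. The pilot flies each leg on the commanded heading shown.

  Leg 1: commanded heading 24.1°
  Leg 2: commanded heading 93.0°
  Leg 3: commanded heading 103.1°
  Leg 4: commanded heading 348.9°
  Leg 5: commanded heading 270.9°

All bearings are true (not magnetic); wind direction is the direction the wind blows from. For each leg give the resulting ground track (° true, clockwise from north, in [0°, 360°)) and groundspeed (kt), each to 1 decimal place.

Leg 1: heading 24.1°; drift -1.9° → track 22.2°, groundspeed 127.3 kt
Leg 2: heading 93.0°; drift +11.4° → track 104.4°, groundspeed 147.3 kt
Leg 3: heading 103.1°; drift +11.9° → track 115.0°, groundspeed 153.0 kt
Leg 4: heading 348.9°; drift -9.4° → track 339.5°, groundspeed 137.5 kt
Leg 5: heading 270.9°; drift -9.2° → track 261.7°, groundspeed 179.2 kt

Leg 1: track=22.2°, groundspeed=127.3 kt
Leg 2: track=104.4°, groundspeed=147.3 kt
Leg 3: track=115.0°, groundspeed=153.0 kt
Leg 4: track=339.5°, groundspeed=137.5 kt
Leg 5: track=261.7°, groundspeed=179.2 kt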